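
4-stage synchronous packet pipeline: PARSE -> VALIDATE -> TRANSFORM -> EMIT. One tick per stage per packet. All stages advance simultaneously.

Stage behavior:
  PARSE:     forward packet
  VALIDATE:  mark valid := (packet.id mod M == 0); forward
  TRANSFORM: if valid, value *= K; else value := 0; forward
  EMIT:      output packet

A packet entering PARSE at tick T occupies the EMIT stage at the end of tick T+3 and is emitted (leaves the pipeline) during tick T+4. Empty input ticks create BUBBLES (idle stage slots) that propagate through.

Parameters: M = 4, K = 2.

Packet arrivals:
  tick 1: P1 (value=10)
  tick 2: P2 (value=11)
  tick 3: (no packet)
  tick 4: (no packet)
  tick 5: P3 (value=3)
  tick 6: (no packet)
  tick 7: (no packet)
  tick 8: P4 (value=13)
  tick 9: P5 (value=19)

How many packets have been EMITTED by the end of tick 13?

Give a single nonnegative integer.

Tick 1: [PARSE:P1(v=10,ok=F), VALIDATE:-, TRANSFORM:-, EMIT:-] out:-; in:P1
Tick 2: [PARSE:P2(v=11,ok=F), VALIDATE:P1(v=10,ok=F), TRANSFORM:-, EMIT:-] out:-; in:P2
Tick 3: [PARSE:-, VALIDATE:P2(v=11,ok=F), TRANSFORM:P1(v=0,ok=F), EMIT:-] out:-; in:-
Tick 4: [PARSE:-, VALIDATE:-, TRANSFORM:P2(v=0,ok=F), EMIT:P1(v=0,ok=F)] out:-; in:-
Tick 5: [PARSE:P3(v=3,ok=F), VALIDATE:-, TRANSFORM:-, EMIT:P2(v=0,ok=F)] out:P1(v=0); in:P3
Tick 6: [PARSE:-, VALIDATE:P3(v=3,ok=F), TRANSFORM:-, EMIT:-] out:P2(v=0); in:-
Tick 7: [PARSE:-, VALIDATE:-, TRANSFORM:P3(v=0,ok=F), EMIT:-] out:-; in:-
Tick 8: [PARSE:P4(v=13,ok=F), VALIDATE:-, TRANSFORM:-, EMIT:P3(v=0,ok=F)] out:-; in:P4
Tick 9: [PARSE:P5(v=19,ok=F), VALIDATE:P4(v=13,ok=T), TRANSFORM:-, EMIT:-] out:P3(v=0); in:P5
Tick 10: [PARSE:-, VALIDATE:P5(v=19,ok=F), TRANSFORM:P4(v=26,ok=T), EMIT:-] out:-; in:-
Tick 11: [PARSE:-, VALIDATE:-, TRANSFORM:P5(v=0,ok=F), EMIT:P4(v=26,ok=T)] out:-; in:-
Tick 12: [PARSE:-, VALIDATE:-, TRANSFORM:-, EMIT:P5(v=0,ok=F)] out:P4(v=26); in:-
Tick 13: [PARSE:-, VALIDATE:-, TRANSFORM:-, EMIT:-] out:P5(v=0); in:-
Emitted by tick 13: ['P1', 'P2', 'P3', 'P4', 'P5']

Answer: 5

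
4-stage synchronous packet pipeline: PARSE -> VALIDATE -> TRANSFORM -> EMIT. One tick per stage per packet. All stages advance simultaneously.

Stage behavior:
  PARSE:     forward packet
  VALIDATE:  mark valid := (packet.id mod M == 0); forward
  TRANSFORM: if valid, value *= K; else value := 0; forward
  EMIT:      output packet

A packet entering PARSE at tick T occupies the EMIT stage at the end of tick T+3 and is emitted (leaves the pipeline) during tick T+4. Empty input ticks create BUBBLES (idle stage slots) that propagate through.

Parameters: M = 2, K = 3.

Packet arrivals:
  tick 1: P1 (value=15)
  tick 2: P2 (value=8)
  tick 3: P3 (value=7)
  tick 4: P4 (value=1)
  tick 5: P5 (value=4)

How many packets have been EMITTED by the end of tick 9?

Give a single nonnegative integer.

Answer: 5

Derivation:
Tick 1: [PARSE:P1(v=15,ok=F), VALIDATE:-, TRANSFORM:-, EMIT:-] out:-; in:P1
Tick 2: [PARSE:P2(v=8,ok=F), VALIDATE:P1(v=15,ok=F), TRANSFORM:-, EMIT:-] out:-; in:P2
Tick 3: [PARSE:P3(v=7,ok=F), VALIDATE:P2(v=8,ok=T), TRANSFORM:P1(v=0,ok=F), EMIT:-] out:-; in:P3
Tick 4: [PARSE:P4(v=1,ok=F), VALIDATE:P3(v=7,ok=F), TRANSFORM:P2(v=24,ok=T), EMIT:P1(v=0,ok=F)] out:-; in:P4
Tick 5: [PARSE:P5(v=4,ok=F), VALIDATE:P4(v=1,ok=T), TRANSFORM:P3(v=0,ok=F), EMIT:P2(v=24,ok=T)] out:P1(v=0); in:P5
Tick 6: [PARSE:-, VALIDATE:P5(v=4,ok=F), TRANSFORM:P4(v=3,ok=T), EMIT:P3(v=0,ok=F)] out:P2(v=24); in:-
Tick 7: [PARSE:-, VALIDATE:-, TRANSFORM:P5(v=0,ok=F), EMIT:P4(v=3,ok=T)] out:P3(v=0); in:-
Tick 8: [PARSE:-, VALIDATE:-, TRANSFORM:-, EMIT:P5(v=0,ok=F)] out:P4(v=3); in:-
Tick 9: [PARSE:-, VALIDATE:-, TRANSFORM:-, EMIT:-] out:P5(v=0); in:-
Emitted by tick 9: ['P1', 'P2', 'P3', 'P4', 'P5']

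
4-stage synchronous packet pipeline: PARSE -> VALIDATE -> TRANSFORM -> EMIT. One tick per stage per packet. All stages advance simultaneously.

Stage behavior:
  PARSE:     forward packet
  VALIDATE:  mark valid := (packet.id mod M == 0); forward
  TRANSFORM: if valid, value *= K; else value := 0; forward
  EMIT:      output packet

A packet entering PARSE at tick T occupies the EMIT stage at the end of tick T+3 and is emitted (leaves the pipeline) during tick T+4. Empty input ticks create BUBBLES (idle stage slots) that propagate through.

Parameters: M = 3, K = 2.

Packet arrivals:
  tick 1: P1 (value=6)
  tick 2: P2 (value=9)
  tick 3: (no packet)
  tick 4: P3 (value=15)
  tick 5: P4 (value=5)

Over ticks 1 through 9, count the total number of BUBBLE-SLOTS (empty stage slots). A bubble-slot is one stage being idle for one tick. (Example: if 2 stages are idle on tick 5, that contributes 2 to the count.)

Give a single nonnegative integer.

Tick 1: [PARSE:P1(v=6,ok=F), VALIDATE:-, TRANSFORM:-, EMIT:-] out:-; bubbles=3
Tick 2: [PARSE:P2(v=9,ok=F), VALIDATE:P1(v=6,ok=F), TRANSFORM:-, EMIT:-] out:-; bubbles=2
Tick 3: [PARSE:-, VALIDATE:P2(v=9,ok=F), TRANSFORM:P1(v=0,ok=F), EMIT:-] out:-; bubbles=2
Tick 4: [PARSE:P3(v=15,ok=F), VALIDATE:-, TRANSFORM:P2(v=0,ok=F), EMIT:P1(v=0,ok=F)] out:-; bubbles=1
Tick 5: [PARSE:P4(v=5,ok=F), VALIDATE:P3(v=15,ok=T), TRANSFORM:-, EMIT:P2(v=0,ok=F)] out:P1(v=0); bubbles=1
Tick 6: [PARSE:-, VALIDATE:P4(v=5,ok=F), TRANSFORM:P3(v=30,ok=T), EMIT:-] out:P2(v=0); bubbles=2
Tick 7: [PARSE:-, VALIDATE:-, TRANSFORM:P4(v=0,ok=F), EMIT:P3(v=30,ok=T)] out:-; bubbles=2
Tick 8: [PARSE:-, VALIDATE:-, TRANSFORM:-, EMIT:P4(v=0,ok=F)] out:P3(v=30); bubbles=3
Tick 9: [PARSE:-, VALIDATE:-, TRANSFORM:-, EMIT:-] out:P4(v=0); bubbles=4
Total bubble-slots: 20

Answer: 20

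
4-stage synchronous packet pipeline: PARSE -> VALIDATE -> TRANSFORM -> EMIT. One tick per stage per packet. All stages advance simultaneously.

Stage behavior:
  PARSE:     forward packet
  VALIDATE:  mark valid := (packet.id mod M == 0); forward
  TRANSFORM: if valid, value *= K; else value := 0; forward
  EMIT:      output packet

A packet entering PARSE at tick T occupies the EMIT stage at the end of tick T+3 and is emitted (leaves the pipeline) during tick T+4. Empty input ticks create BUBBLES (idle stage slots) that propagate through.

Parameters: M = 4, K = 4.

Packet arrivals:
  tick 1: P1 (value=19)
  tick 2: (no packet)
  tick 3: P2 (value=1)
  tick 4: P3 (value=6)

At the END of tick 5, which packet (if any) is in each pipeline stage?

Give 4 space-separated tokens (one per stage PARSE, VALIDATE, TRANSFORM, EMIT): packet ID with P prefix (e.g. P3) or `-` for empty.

Answer: - P3 P2 -

Derivation:
Tick 1: [PARSE:P1(v=19,ok=F), VALIDATE:-, TRANSFORM:-, EMIT:-] out:-; in:P1
Tick 2: [PARSE:-, VALIDATE:P1(v=19,ok=F), TRANSFORM:-, EMIT:-] out:-; in:-
Tick 3: [PARSE:P2(v=1,ok=F), VALIDATE:-, TRANSFORM:P1(v=0,ok=F), EMIT:-] out:-; in:P2
Tick 4: [PARSE:P3(v=6,ok=F), VALIDATE:P2(v=1,ok=F), TRANSFORM:-, EMIT:P1(v=0,ok=F)] out:-; in:P3
Tick 5: [PARSE:-, VALIDATE:P3(v=6,ok=F), TRANSFORM:P2(v=0,ok=F), EMIT:-] out:P1(v=0); in:-
At end of tick 5: ['-', 'P3', 'P2', '-']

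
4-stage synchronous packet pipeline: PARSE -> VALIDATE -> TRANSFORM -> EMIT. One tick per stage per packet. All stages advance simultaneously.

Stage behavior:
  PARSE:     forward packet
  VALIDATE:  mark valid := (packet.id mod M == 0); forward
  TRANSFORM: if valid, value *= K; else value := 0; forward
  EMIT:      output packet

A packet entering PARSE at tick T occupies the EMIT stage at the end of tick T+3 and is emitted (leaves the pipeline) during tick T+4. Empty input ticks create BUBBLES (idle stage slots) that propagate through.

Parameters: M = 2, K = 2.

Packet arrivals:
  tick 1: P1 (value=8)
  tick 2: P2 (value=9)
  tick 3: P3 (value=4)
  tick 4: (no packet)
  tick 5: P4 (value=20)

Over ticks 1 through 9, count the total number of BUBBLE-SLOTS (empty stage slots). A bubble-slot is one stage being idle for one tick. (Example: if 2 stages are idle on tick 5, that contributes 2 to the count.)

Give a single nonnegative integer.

Tick 1: [PARSE:P1(v=8,ok=F), VALIDATE:-, TRANSFORM:-, EMIT:-] out:-; bubbles=3
Tick 2: [PARSE:P2(v=9,ok=F), VALIDATE:P1(v=8,ok=F), TRANSFORM:-, EMIT:-] out:-; bubbles=2
Tick 3: [PARSE:P3(v=4,ok=F), VALIDATE:P2(v=9,ok=T), TRANSFORM:P1(v=0,ok=F), EMIT:-] out:-; bubbles=1
Tick 4: [PARSE:-, VALIDATE:P3(v=4,ok=F), TRANSFORM:P2(v=18,ok=T), EMIT:P1(v=0,ok=F)] out:-; bubbles=1
Tick 5: [PARSE:P4(v=20,ok=F), VALIDATE:-, TRANSFORM:P3(v=0,ok=F), EMIT:P2(v=18,ok=T)] out:P1(v=0); bubbles=1
Tick 6: [PARSE:-, VALIDATE:P4(v=20,ok=T), TRANSFORM:-, EMIT:P3(v=0,ok=F)] out:P2(v=18); bubbles=2
Tick 7: [PARSE:-, VALIDATE:-, TRANSFORM:P4(v=40,ok=T), EMIT:-] out:P3(v=0); bubbles=3
Tick 8: [PARSE:-, VALIDATE:-, TRANSFORM:-, EMIT:P4(v=40,ok=T)] out:-; bubbles=3
Tick 9: [PARSE:-, VALIDATE:-, TRANSFORM:-, EMIT:-] out:P4(v=40); bubbles=4
Total bubble-slots: 20

Answer: 20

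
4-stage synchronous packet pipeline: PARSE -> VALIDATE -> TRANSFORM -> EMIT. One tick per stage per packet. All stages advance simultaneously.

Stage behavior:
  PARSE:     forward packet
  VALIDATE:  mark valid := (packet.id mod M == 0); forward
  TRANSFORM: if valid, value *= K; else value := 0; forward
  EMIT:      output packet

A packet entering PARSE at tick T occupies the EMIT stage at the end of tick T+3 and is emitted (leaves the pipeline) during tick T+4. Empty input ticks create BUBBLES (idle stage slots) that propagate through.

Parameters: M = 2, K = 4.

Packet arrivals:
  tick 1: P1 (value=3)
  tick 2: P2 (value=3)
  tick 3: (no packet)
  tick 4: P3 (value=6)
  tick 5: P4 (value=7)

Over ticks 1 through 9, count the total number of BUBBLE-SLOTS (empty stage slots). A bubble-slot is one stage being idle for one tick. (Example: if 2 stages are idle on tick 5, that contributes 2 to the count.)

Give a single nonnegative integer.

Tick 1: [PARSE:P1(v=3,ok=F), VALIDATE:-, TRANSFORM:-, EMIT:-] out:-; bubbles=3
Tick 2: [PARSE:P2(v=3,ok=F), VALIDATE:P1(v=3,ok=F), TRANSFORM:-, EMIT:-] out:-; bubbles=2
Tick 3: [PARSE:-, VALIDATE:P2(v=3,ok=T), TRANSFORM:P1(v=0,ok=F), EMIT:-] out:-; bubbles=2
Tick 4: [PARSE:P3(v=6,ok=F), VALIDATE:-, TRANSFORM:P2(v=12,ok=T), EMIT:P1(v=0,ok=F)] out:-; bubbles=1
Tick 5: [PARSE:P4(v=7,ok=F), VALIDATE:P3(v=6,ok=F), TRANSFORM:-, EMIT:P2(v=12,ok=T)] out:P1(v=0); bubbles=1
Tick 6: [PARSE:-, VALIDATE:P4(v=7,ok=T), TRANSFORM:P3(v=0,ok=F), EMIT:-] out:P2(v=12); bubbles=2
Tick 7: [PARSE:-, VALIDATE:-, TRANSFORM:P4(v=28,ok=T), EMIT:P3(v=0,ok=F)] out:-; bubbles=2
Tick 8: [PARSE:-, VALIDATE:-, TRANSFORM:-, EMIT:P4(v=28,ok=T)] out:P3(v=0); bubbles=3
Tick 9: [PARSE:-, VALIDATE:-, TRANSFORM:-, EMIT:-] out:P4(v=28); bubbles=4
Total bubble-slots: 20

Answer: 20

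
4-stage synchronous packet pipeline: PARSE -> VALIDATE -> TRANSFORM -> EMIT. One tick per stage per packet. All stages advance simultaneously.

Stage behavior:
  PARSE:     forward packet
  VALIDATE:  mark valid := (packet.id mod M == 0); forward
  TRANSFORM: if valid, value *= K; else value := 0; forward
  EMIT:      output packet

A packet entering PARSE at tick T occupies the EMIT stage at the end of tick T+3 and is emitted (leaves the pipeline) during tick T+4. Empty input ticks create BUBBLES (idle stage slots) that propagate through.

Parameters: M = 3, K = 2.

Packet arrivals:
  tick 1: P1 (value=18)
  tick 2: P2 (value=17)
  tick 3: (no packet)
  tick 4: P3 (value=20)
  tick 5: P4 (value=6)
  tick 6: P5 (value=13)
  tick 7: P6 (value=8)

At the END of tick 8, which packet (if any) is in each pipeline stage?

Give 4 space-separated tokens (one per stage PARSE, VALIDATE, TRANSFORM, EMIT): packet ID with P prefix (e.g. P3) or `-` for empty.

Answer: - P6 P5 P4

Derivation:
Tick 1: [PARSE:P1(v=18,ok=F), VALIDATE:-, TRANSFORM:-, EMIT:-] out:-; in:P1
Tick 2: [PARSE:P2(v=17,ok=F), VALIDATE:P1(v=18,ok=F), TRANSFORM:-, EMIT:-] out:-; in:P2
Tick 3: [PARSE:-, VALIDATE:P2(v=17,ok=F), TRANSFORM:P1(v=0,ok=F), EMIT:-] out:-; in:-
Tick 4: [PARSE:P3(v=20,ok=F), VALIDATE:-, TRANSFORM:P2(v=0,ok=F), EMIT:P1(v=0,ok=F)] out:-; in:P3
Tick 5: [PARSE:P4(v=6,ok=F), VALIDATE:P3(v=20,ok=T), TRANSFORM:-, EMIT:P2(v=0,ok=F)] out:P1(v=0); in:P4
Tick 6: [PARSE:P5(v=13,ok=F), VALIDATE:P4(v=6,ok=F), TRANSFORM:P3(v=40,ok=T), EMIT:-] out:P2(v=0); in:P5
Tick 7: [PARSE:P6(v=8,ok=F), VALIDATE:P5(v=13,ok=F), TRANSFORM:P4(v=0,ok=F), EMIT:P3(v=40,ok=T)] out:-; in:P6
Tick 8: [PARSE:-, VALIDATE:P6(v=8,ok=T), TRANSFORM:P5(v=0,ok=F), EMIT:P4(v=0,ok=F)] out:P3(v=40); in:-
At end of tick 8: ['-', 'P6', 'P5', 'P4']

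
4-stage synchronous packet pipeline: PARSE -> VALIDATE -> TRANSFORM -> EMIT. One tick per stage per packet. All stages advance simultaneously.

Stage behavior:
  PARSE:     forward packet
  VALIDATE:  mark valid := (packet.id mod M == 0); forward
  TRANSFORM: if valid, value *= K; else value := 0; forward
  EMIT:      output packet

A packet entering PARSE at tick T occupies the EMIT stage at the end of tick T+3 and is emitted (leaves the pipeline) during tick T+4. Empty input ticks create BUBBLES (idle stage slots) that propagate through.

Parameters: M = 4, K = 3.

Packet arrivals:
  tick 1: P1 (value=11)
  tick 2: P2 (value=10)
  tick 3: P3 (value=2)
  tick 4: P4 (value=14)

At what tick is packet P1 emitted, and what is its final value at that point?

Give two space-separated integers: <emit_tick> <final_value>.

Tick 1: [PARSE:P1(v=11,ok=F), VALIDATE:-, TRANSFORM:-, EMIT:-] out:-; in:P1
Tick 2: [PARSE:P2(v=10,ok=F), VALIDATE:P1(v=11,ok=F), TRANSFORM:-, EMIT:-] out:-; in:P2
Tick 3: [PARSE:P3(v=2,ok=F), VALIDATE:P2(v=10,ok=F), TRANSFORM:P1(v=0,ok=F), EMIT:-] out:-; in:P3
Tick 4: [PARSE:P4(v=14,ok=F), VALIDATE:P3(v=2,ok=F), TRANSFORM:P2(v=0,ok=F), EMIT:P1(v=0,ok=F)] out:-; in:P4
Tick 5: [PARSE:-, VALIDATE:P4(v=14,ok=T), TRANSFORM:P3(v=0,ok=F), EMIT:P2(v=0,ok=F)] out:P1(v=0); in:-
Tick 6: [PARSE:-, VALIDATE:-, TRANSFORM:P4(v=42,ok=T), EMIT:P3(v=0,ok=F)] out:P2(v=0); in:-
Tick 7: [PARSE:-, VALIDATE:-, TRANSFORM:-, EMIT:P4(v=42,ok=T)] out:P3(v=0); in:-
Tick 8: [PARSE:-, VALIDATE:-, TRANSFORM:-, EMIT:-] out:P4(v=42); in:-
P1: arrives tick 1, valid=False (id=1, id%4=1), emit tick 5, final value 0

Answer: 5 0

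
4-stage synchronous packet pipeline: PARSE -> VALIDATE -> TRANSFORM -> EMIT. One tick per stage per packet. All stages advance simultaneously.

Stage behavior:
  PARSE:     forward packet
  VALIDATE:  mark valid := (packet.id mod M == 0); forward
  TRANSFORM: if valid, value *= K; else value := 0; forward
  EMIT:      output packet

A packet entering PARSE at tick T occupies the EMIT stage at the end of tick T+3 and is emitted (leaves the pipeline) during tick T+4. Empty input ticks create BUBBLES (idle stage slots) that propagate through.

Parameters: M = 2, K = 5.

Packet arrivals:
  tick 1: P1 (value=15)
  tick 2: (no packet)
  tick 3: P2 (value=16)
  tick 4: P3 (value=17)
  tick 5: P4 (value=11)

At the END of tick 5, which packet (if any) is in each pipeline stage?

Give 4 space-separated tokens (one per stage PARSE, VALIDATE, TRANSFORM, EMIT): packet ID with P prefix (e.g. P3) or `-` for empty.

Tick 1: [PARSE:P1(v=15,ok=F), VALIDATE:-, TRANSFORM:-, EMIT:-] out:-; in:P1
Tick 2: [PARSE:-, VALIDATE:P1(v=15,ok=F), TRANSFORM:-, EMIT:-] out:-; in:-
Tick 3: [PARSE:P2(v=16,ok=F), VALIDATE:-, TRANSFORM:P1(v=0,ok=F), EMIT:-] out:-; in:P2
Tick 4: [PARSE:P3(v=17,ok=F), VALIDATE:P2(v=16,ok=T), TRANSFORM:-, EMIT:P1(v=0,ok=F)] out:-; in:P3
Tick 5: [PARSE:P4(v=11,ok=F), VALIDATE:P3(v=17,ok=F), TRANSFORM:P2(v=80,ok=T), EMIT:-] out:P1(v=0); in:P4
At end of tick 5: ['P4', 'P3', 'P2', '-']

Answer: P4 P3 P2 -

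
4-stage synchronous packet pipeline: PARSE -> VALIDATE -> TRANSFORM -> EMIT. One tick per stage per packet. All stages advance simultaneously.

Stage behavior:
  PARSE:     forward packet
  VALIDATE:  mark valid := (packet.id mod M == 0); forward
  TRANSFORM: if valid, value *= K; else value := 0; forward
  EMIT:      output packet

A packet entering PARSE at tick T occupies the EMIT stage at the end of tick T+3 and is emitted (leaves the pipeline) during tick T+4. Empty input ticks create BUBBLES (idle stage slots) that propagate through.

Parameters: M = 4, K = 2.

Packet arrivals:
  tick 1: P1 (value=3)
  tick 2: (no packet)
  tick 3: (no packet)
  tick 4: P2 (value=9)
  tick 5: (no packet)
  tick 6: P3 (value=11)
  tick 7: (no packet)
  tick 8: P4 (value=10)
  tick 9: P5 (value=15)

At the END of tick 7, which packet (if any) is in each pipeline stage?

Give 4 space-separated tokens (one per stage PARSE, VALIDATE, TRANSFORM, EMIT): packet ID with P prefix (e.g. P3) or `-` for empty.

Answer: - P3 - P2

Derivation:
Tick 1: [PARSE:P1(v=3,ok=F), VALIDATE:-, TRANSFORM:-, EMIT:-] out:-; in:P1
Tick 2: [PARSE:-, VALIDATE:P1(v=3,ok=F), TRANSFORM:-, EMIT:-] out:-; in:-
Tick 3: [PARSE:-, VALIDATE:-, TRANSFORM:P1(v=0,ok=F), EMIT:-] out:-; in:-
Tick 4: [PARSE:P2(v=9,ok=F), VALIDATE:-, TRANSFORM:-, EMIT:P1(v=0,ok=F)] out:-; in:P2
Tick 5: [PARSE:-, VALIDATE:P2(v=9,ok=F), TRANSFORM:-, EMIT:-] out:P1(v=0); in:-
Tick 6: [PARSE:P3(v=11,ok=F), VALIDATE:-, TRANSFORM:P2(v=0,ok=F), EMIT:-] out:-; in:P3
Tick 7: [PARSE:-, VALIDATE:P3(v=11,ok=F), TRANSFORM:-, EMIT:P2(v=0,ok=F)] out:-; in:-
At end of tick 7: ['-', 'P3', '-', 'P2']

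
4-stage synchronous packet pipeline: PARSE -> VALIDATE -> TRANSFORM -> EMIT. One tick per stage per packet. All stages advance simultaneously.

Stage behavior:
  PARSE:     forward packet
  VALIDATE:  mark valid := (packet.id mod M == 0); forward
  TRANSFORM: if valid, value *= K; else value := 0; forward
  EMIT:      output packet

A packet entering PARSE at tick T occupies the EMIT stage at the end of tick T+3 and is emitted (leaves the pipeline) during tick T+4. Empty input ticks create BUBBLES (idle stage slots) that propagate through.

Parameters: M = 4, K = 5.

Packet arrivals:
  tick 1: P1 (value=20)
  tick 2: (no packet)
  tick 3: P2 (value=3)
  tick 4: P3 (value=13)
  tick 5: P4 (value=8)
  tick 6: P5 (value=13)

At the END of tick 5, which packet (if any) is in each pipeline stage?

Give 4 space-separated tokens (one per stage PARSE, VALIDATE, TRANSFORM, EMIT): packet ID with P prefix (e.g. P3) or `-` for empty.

Tick 1: [PARSE:P1(v=20,ok=F), VALIDATE:-, TRANSFORM:-, EMIT:-] out:-; in:P1
Tick 2: [PARSE:-, VALIDATE:P1(v=20,ok=F), TRANSFORM:-, EMIT:-] out:-; in:-
Tick 3: [PARSE:P2(v=3,ok=F), VALIDATE:-, TRANSFORM:P1(v=0,ok=F), EMIT:-] out:-; in:P2
Tick 4: [PARSE:P3(v=13,ok=F), VALIDATE:P2(v=3,ok=F), TRANSFORM:-, EMIT:P1(v=0,ok=F)] out:-; in:P3
Tick 5: [PARSE:P4(v=8,ok=F), VALIDATE:P3(v=13,ok=F), TRANSFORM:P2(v=0,ok=F), EMIT:-] out:P1(v=0); in:P4
At end of tick 5: ['P4', 'P3', 'P2', '-']

Answer: P4 P3 P2 -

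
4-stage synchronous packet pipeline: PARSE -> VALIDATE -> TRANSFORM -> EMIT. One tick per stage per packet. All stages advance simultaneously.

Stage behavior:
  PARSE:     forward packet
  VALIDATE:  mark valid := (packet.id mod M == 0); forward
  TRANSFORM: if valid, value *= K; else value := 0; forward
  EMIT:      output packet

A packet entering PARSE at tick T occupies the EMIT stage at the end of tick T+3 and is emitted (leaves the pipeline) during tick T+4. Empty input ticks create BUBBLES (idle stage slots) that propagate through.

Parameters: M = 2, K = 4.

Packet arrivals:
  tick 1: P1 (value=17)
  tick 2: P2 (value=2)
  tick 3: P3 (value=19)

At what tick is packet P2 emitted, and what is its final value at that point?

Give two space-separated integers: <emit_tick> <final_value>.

Tick 1: [PARSE:P1(v=17,ok=F), VALIDATE:-, TRANSFORM:-, EMIT:-] out:-; in:P1
Tick 2: [PARSE:P2(v=2,ok=F), VALIDATE:P1(v=17,ok=F), TRANSFORM:-, EMIT:-] out:-; in:P2
Tick 3: [PARSE:P3(v=19,ok=F), VALIDATE:P2(v=2,ok=T), TRANSFORM:P1(v=0,ok=F), EMIT:-] out:-; in:P3
Tick 4: [PARSE:-, VALIDATE:P3(v=19,ok=F), TRANSFORM:P2(v=8,ok=T), EMIT:P1(v=0,ok=F)] out:-; in:-
Tick 5: [PARSE:-, VALIDATE:-, TRANSFORM:P3(v=0,ok=F), EMIT:P2(v=8,ok=T)] out:P1(v=0); in:-
Tick 6: [PARSE:-, VALIDATE:-, TRANSFORM:-, EMIT:P3(v=0,ok=F)] out:P2(v=8); in:-
Tick 7: [PARSE:-, VALIDATE:-, TRANSFORM:-, EMIT:-] out:P3(v=0); in:-
P2: arrives tick 2, valid=True (id=2, id%2=0), emit tick 6, final value 8

Answer: 6 8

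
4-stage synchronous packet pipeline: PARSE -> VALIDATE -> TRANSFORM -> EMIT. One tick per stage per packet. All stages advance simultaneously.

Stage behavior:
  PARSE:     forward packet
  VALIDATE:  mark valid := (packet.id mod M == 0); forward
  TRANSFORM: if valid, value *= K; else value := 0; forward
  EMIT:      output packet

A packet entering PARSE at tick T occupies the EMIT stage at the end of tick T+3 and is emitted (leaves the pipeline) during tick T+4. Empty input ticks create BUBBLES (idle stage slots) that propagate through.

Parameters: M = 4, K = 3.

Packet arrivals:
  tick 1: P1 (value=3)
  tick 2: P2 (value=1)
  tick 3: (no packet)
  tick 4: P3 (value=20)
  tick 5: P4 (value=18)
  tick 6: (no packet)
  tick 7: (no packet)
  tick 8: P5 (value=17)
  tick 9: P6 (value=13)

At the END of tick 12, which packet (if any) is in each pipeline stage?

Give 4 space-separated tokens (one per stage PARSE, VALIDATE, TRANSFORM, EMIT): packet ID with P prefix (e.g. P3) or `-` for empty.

Tick 1: [PARSE:P1(v=3,ok=F), VALIDATE:-, TRANSFORM:-, EMIT:-] out:-; in:P1
Tick 2: [PARSE:P2(v=1,ok=F), VALIDATE:P1(v=3,ok=F), TRANSFORM:-, EMIT:-] out:-; in:P2
Tick 3: [PARSE:-, VALIDATE:P2(v=1,ok=F), TRANSFORM:P1(v=0,ok=F), EMIT:-] out:-; in:-
Tick 4: [PARSE:P3(v=20,ok=F), VALIDATE:-, TRANSFORM:P2(v=0,ok=F), EMIT:P1(v=0,ok=F)] out:-; in:P3
Tick 5: [PARSE:P4(v=18,ok=F), VALIDATE:P3(v=20,ok=F), TRANSFORM:-, EMIT:P2(v=0,ok=F)] out:P1(v=0); in:P4
Tick 6: [PARSE:-, VALIDATE:P4(v=18,ok=T), TRANSFORM:P3(v=0,ok=F), EMIT:-] out:P2(v=0); in:-
Tick 7: [PARSE:-, VALIDATE:-, TRANSFORM:P4(v=54,ok=T), EMIT:P3(v=0,ok=F)] out:-; in:-
Tick 8: [PARSE:P5(v=17,ok=F), VALIDATE:-, TRANSFORM:-, EMIT:P4(v=54,ok=T)] out:P3(v=0); in:P5
Tick 9: [PARSE:P6(v=13,ok=F), VALIDATE:P5(v=17,ok=F), TRANSFORM:-, EMIT:-] out:P4(v=54); in:P6
Tick 10: [PARSE:-, VALIDATE:P6(v=13,ok=F), TRANSFORM:P5(v=0,ok=F), EMIT:-] out:-; in:-
Tick 11: [PARSE:-, VALIDATE:-, TRANSFORM:P6(v=0,ok=F), EMIT:P5(v=0,ok=F)] out:-; in:-
Tick 12: [PARSE:-, VALIDATE:-, TRANSFORM:-, EMIT:P6(v=0,ok=F)] out:P5(v=0); in:-
At end of tick 12: ['-', '-', '-', 'P6']

Answer: - - - P6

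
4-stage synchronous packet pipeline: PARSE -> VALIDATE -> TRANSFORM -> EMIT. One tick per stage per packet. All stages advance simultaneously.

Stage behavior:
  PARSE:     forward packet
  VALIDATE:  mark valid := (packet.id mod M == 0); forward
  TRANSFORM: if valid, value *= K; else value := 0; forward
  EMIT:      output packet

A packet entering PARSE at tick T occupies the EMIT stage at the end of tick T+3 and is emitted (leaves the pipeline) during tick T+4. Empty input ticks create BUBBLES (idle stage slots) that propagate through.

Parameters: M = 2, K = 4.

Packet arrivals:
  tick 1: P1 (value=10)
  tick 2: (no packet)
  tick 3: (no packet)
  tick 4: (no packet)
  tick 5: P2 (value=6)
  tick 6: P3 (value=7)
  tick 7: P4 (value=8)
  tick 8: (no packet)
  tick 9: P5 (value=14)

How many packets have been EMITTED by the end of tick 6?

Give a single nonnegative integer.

Answer: 1

Derivation:
Tick 1: [PARSE:P1(v=10,ok=F), VALIDATE:-, TRANSFORM:-, EMIT:-] out:-; in:P1
Tick 2: [PARSE:-, VALIDATE:P1(v=10,ok=F), TRANSFORM:-, EMIT:-] out:-; in:-
Tick 3: [PARSE:-, VALIDATE:-, TRANSFORM:P1(v=0,ok=F), EMIT:-] out:-; in:-
Tick 4: [PARSE:-, VALIDATE:-, TRANSFORM:-, EMIT:P1(v=0,ok=F)] out:-; in:-
Tick 5: [PARSE:P2(v=6,ok=F), VALIDATE:-, TRANSFORM:-, EMIT:-] out:P1(v=0); in:P2
Tick 6: [PARSE:P3(v=7,ok=F), VALIDATE:P2(v=6,ok=T), TRANSFORM:-, EMIT:-] out:-; in:P3
Emitted by tick 6: ['P1']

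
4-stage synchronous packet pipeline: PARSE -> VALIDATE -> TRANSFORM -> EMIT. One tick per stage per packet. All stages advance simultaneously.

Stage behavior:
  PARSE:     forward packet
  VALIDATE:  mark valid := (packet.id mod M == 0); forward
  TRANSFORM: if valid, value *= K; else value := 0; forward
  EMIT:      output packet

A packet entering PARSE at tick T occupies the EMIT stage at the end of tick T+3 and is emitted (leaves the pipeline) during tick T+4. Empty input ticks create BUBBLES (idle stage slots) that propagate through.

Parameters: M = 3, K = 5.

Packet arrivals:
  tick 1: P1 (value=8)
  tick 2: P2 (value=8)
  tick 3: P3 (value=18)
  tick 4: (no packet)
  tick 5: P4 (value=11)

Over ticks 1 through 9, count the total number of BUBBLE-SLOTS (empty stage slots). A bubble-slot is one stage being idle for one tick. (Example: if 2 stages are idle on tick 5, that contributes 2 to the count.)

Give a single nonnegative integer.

Answer: 20

Derivation:
Tick 1: [PARSE:P1(v=8,ok=F), VALIDATE:-, TRANSFORM:-, EMIT:-] out:-; bubbles=3
Tick 2: [PARSE:P2(v=8,ok=F), VALIDATE:P1(v=8,ok=F), TRANSFORM:-, EMIT:-] out:-; bubbles=2
Tick 3: [PARSE:P3(v=18,ok=F), VALIDATE:P2(v=8,ok=F), TRANSFORM:P1(v=0,ok=F), EMIT:-] out:-; bubbles=1
Tick 4: [PARSE:-, VALIDATE:P3(v=18,ok=T), TRANSFORM:P2(v=0,ok=F), EMIT:P1(v=0,ok=F)] out:-; bubbles=1
Tick 5: [PARSE:P4(v=11,ok=F), VALIDATE:-, TRANSFORM:P3(v=90,ok=T), EMIT:P2(v=0,ok=F)] out:P1(v=0); bubbles=1
Tick 6: [PARSE:-, VALIDATE:P4(v=11,ok=F), TRANSFORM:-, EMIT:P3(v=90,ok=T)] out:P2(v=0); bubbles=2
Tick 7: [PARSE:-, VALIDATE:-, TRANSFORM:P4(v=0,ok=F), EMIT:-] out:P3(v=90); bubbles=3
Tick 8: [PARSE:-, VALIDATE:-, TRANSFORM:-, EMIT:P4(v=0,ok=F)] out:-; bubbles=3
Tick 9: [PARSE:-, VALIDATE:-, TRANSFORM:-, EMIT:-] out:P4(v=0); bubbles=4
Total bubble-slots: 20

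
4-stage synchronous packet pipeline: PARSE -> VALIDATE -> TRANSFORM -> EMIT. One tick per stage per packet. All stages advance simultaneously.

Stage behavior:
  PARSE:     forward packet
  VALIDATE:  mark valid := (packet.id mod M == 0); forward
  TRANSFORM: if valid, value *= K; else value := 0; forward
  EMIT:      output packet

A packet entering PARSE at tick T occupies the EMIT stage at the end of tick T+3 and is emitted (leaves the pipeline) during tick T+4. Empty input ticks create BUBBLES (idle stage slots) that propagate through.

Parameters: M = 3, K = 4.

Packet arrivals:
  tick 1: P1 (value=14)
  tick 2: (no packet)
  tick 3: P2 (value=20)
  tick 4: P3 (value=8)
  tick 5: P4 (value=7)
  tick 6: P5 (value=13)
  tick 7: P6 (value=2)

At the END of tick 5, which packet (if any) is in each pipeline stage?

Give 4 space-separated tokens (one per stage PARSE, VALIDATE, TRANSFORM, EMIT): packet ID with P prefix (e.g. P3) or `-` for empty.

Answer: P4 P3 P2 -

Derivation:
Tick 1: [PARSE:P1(v=14,ok=F), VALIDATE:-, TRANSFORM:-, EMIT:-] out:-; in:P1
Tick 2: [PARSE:-, VALIDATE:P1(v=14,ok=F), TRANSFORM:-, EMIT:-] out:-; in:-
Tick 3: [PARSE:P2(v=20,ok=F), VALIDATE:-, TRANSFORM:P1(v=0,ok=F), EMIT:-] out:-; in:P2
Tick 4: [PARSE:P3(v=8,ok=F), VALIDATE:P2(v=20,ok=F), TRANSFORM:-, EMIT:P1(v=0,ok=F)] out:-; in:P3
Tick 5: [PARSE:P4(v=7,ok=F), VALIDATE:P3(v=8,ok=T), TRANSFORM:P2(v=0,ok=F), EMIT:-] out:P1(v=0); in:P4
At end of tick 5: ['P4', 'P3', 'P2', '-']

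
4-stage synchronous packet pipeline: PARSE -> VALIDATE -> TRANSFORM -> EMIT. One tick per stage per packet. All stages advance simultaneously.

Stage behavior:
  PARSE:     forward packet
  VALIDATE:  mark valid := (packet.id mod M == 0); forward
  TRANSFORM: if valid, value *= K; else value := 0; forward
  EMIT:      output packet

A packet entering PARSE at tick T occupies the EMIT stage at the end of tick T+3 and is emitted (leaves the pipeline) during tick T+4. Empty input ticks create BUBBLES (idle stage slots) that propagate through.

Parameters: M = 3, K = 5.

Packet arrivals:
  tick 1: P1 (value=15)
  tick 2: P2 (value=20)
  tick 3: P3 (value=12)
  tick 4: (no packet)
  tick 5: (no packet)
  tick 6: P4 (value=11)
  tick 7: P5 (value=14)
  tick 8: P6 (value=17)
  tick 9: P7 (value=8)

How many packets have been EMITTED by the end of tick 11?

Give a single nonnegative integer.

Tick 1: [PARSE:P1(v=15,ok=F), VALIDATE:-, TRANSFORM:-, EMIT:-] out:-; in:P1
Tick 2: [PARSE:P2(v=20,ok=F), VALIDATE:P1(v=15,ok=F), TRANSFORM:-, EMIT:-] out:-; in:P2
Tick 3: [PARSE:P3(v=12,ok=F), VALIDATE:P2(v=20,ok=F), TRANSFORM:P1(v=0,ok=F), EMIT:-] out:-; in:P3
Tick 4: [PARSE:-, VALIDATE:P3(v=12,ok=T), TRANSFORM:P2(v=0,ok=F), EMIT:P1(v=0,ok=F)] out:-; in:-
Tick 5: [PARSE:-, VALIDATE:-, TRANSFORM:P3(v=60,ok=T), EMIT:P2(v=0,ok=F)] out:P1(v=0); in:-
Tick 6: [PARSE:P4(v=11,ok=F), VALIDATE:-, TRANSFORM:-, EMIT:P3(v=60,ok=T)] out:P2(v=0); in:P4
Tick 7: [PARSE:P5(v=14,ok=F), VALIDATE:P4(v=11,ok=F), TRANSFORM:-, EMIT:-] out:P3(v=60); in:P5
Tick 8: [PARSE:P6(v=17,ok=F), VALIDATE:P5(v=14,ok=F), TRANSFORM:P4(v=0,ok=F), EMIT:-] out:-; in:P6
Tick 9: [PARSE:P7(v=8,ok=F), VALIDATE:P6(v=17,ok=T), TRANSFORM:P5(v=0,ok=F), EMIT:P4(v=0,ok=F)] out:-; in:P7
Tick 10: [PARSE:-, VALIDATE:P7(v=8,ok=F), TRANSFORM:P6(v=85,ok=T), EMIT:P5(v=0,ok=F)] out:P4(v=0); in:-
Tick 11: [PARSE:-, VALIDATE:-, TRANSFORM:P7(v=0,ok=F), EMIT:P6(v=85,ok=T)] out:P5(v=0); in:-
Emitted by tick 11: ['P1', 'P2', 'P3', 'P4', 'P5']

Answer: 5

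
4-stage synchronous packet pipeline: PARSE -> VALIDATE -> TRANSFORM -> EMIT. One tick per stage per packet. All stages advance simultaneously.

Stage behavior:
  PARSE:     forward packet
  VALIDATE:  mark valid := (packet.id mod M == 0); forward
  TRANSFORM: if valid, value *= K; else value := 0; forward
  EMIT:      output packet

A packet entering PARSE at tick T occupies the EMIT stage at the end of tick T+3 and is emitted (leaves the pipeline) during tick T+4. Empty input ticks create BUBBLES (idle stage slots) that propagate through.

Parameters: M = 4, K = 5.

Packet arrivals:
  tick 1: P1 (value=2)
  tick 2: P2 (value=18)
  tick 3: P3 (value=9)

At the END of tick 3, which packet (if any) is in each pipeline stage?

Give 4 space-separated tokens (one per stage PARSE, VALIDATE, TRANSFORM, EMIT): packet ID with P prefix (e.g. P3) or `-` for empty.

Tick 1: [PARSE:P1(v=2,ok=F), VALIDATE:-, TRANSFORM:-, EMIT:-] out:-; in:P1
Tick 2: [PARSE:P2(v=18,ok=F), VALIDATE:P1(v=2,ok=F), TRANSFORM:-, EMIT:-] out:-; in:P2
Tick 3: [PARSE:P3(v=9,ok=F), VALIDATE:P2(v=18,ok=F), TRANSFORM:P1(v=0,ok=F), EMIT:-] out:-; in:P3
At end of tick 3: ['P3', 'P2', 'P1', '-']

Answer: P3 P2 P1 -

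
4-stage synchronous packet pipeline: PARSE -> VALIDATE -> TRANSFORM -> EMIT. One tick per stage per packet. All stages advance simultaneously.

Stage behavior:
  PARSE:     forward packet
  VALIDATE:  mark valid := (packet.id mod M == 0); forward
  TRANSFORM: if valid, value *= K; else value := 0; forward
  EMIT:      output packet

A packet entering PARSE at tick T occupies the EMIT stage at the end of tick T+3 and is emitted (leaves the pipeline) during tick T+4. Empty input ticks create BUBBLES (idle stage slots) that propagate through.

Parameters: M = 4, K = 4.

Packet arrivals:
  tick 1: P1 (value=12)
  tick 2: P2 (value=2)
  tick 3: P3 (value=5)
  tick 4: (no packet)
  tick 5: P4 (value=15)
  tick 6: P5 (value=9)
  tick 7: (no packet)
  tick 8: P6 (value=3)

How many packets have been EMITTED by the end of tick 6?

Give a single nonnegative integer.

Tick 1: [PARSE:P1(v=12,ok=F), VALIDATE:-, TRANSFORM:-, EMIT:-] out:-; in:P1
Tick 2: [PARSE:P2(v=2,ok=F), VALIDATE:P1(v=12,ok=F), TRANSFORM:-, EMIT:-] out:-; in:P2
Tick 3: [PARSE:P3(v=5,ok=F), VALIDATE:P2(v=2,ok=F), TRANSFORM:P1(v=0,ok=F), EMIT:-] out:-; in:P3
Tick 4: [PARSE:-, VALIDATE:P3(v=5,ok=F), TRANSFORM:P2(v=0,ok=F), EMIT:P1(v=0,ok=F)] out:-; in:-
Tick 5: [PARSE:P4(v=15,ok=F), VALIDATE:-, TRANSFORM:P3(v=0,ok=F), EMIT:P2(v=0,ok=F)] out:P1(v=0); in:P4
Tick 6: [PARSE:P5(v=9,ok=F), VALIDATE:P4(v=15,ok=T), TRANSFORM:-, EMIT:P3(v=0,ok=F)] out:P2(v=0); in:P5
Emitted by tick 6: ['P1', 'P2']

Answer: 2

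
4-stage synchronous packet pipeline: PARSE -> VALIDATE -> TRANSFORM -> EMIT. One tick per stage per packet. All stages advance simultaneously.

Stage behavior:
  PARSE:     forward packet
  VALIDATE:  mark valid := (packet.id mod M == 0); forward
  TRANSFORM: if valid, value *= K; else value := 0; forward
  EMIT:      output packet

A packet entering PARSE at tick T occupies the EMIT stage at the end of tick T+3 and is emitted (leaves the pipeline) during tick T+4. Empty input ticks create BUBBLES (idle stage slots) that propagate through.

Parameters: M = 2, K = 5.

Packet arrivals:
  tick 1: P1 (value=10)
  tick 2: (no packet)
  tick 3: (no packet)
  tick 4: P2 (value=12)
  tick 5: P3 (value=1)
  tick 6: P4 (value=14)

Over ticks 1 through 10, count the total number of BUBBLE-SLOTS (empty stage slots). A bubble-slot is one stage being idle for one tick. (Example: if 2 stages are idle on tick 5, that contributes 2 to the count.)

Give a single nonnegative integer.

Answer: 24

Derivation:
Tick 1: [PARSE:P1(v=10,ok=F), VALIDATE:-, TRANSFORM:-, EMIT:-] out:-; bubbles=3
Tick 2: [PARSE:-, VALIDATE:P1(v=10,ok=F), TRANSFORM:-, EMIT:-] out:-; bubbles=3
Tick 3: [PARSE:-, VALIDATE:-, TRANSFORM:P1(v=0,ok=F), EMIT:-] out:-; bubbles=3
Tick 4: [PARSE:P2(v=12,ok=F), VALIDATE:-, TRANSFORM:-, EMIT:P1(v=0,ok=F)] out:-; bubbles=2
Tick 5: [PARSE:P3(v=1,ok=F), VALIDATE:P2(v=12,ok=T), TRANSFORM:-, EMIT:-] out:P1(v=0); bubbles=2
Tick 6: [PARSE:P4(v=14,ok=F), VALIDATE:P3(v=1,ok=F), TRANSFORM:P2(v=60,ok=T), EMIT:-] out:-; bubbles=1
Tick 7: [PARSE:-, VALIDATE:P4(v=14,ok=T), TRANSFORM:P3(v=0,ok=F), EMIT:P2(v=60,ok=T)] out:-; bubbles=1
Tick 8: [PARSE:-, VALIDATE:-, TRANSFORM:P4(v=70,ok=T), EMIT:P3(v=0,ok=F)] out:P2(v=60); bubbles=2
Tick 9: [PARSE:-, VALIDATE:-, TRANSFORM:-, EMIT:P4(v=70,ok=T)] out:P3(v=0); bubbles=3
Tick 10: [PARSE:-, VALIDATE:-, TRANSFORM:-, EMIT:-] out:P4(v=70); bubbles=4
Total bubble-slots: 24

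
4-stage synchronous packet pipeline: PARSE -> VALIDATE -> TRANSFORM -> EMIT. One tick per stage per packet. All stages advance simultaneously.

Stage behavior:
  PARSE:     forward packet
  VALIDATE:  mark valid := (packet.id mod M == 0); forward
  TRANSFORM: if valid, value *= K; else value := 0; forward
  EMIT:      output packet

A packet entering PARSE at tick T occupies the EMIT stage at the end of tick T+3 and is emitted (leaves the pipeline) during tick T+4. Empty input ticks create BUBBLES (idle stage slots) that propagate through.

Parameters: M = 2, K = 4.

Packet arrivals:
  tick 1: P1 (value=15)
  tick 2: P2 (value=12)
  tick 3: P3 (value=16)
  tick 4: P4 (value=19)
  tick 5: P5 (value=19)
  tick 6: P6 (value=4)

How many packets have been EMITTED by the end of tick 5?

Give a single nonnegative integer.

Tick 1: [PARSE:P1(v=15,ok=F), VALIDATE:-, TRANSFORM:-, EMIT:-] out:-; in:P1
Tick 2: [PARSE:P2(v=12,ok=F), VALIDATE:P1(v=15,ok=F), TRANSFORM:-, EMIT:-] out:-; in:P2
Tick 3: [PARSE:P3(v=16,ok=F), VALIDATE:P2(v=12,ok=T), TRANSFORM:P1(v=0,ok=F), EMIT:-] out:-; in:P3
Tick 4: [PARSE:P4(v=19,ok=F), VALIDATE:P3(v=16,ok=F), TRANSFORM:P2(v=48,ok=T), EMIT:P1(v=0,ok=F)] out:-; in:P4
Tick 5: [PARSE:P5(v=19,ok=F), VALIDATE:P4(v=19,ok=T), TRANSFORM:P3(v=0,ok=F), EMIT:P2(v=48,ok=T)] out:P1(v=0); in:P5
Emitted by tick 5: ['P1']

Answer: 1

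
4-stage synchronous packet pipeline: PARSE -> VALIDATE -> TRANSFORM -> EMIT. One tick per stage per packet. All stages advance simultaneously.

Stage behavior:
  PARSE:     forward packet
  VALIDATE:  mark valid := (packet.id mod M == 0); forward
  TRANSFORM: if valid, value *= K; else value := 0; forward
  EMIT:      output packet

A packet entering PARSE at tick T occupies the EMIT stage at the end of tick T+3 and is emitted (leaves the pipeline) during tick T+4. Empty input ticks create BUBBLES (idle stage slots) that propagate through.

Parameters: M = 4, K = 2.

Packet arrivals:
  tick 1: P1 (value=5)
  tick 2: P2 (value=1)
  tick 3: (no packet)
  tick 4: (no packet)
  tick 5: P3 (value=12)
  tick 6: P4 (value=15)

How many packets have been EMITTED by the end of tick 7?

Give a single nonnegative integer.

Tick 1: [PARSE:P1(v=5,ok=F), VALIDATE:-, TRANSFORM:-, EMIT:-] out:-; in:P1
Tick 2: [PARSE:P2(v=1,ok=F), VALIDATE:P1(v=5,ok=F), TRANSFORM:-, EMIT:-] out:-; in:P2
Tick 3: [PARSE:-, VALIDATE:P2(v=1,ok=F), TRANSFORM:P1(v=0,ok=F), EMIT:-] out:-; in:-
Tick 4: [PARSE:-, VALIDATE:-, TRANSFORM:P2(v=0,ok=F), EMIT:P1(v=0,ok=F)] out:-; in:-
Tick 5: [PARSE:P3(v=12,ok=F), VALIDATE:-, TRANSFORM:-, EMIT:P2(v=0,ok=F)] out:P1(v=0); in:P3
Tick 6: [PARSE:P4(v=15,ok=F), VALIDATE:P3(v=12,ok=F), TRANSFORM:-, EMIT:-] out:P2(v=0); in:P4
Tick 7: [PARSE:-, VALIDATE:P4(v=15,ok=T), TRANSFORM:P3(v=0,ok=F), EMIT:-] out:-; in:-
Emitted by tick 7: ['P1', 'P2']

Answer: 2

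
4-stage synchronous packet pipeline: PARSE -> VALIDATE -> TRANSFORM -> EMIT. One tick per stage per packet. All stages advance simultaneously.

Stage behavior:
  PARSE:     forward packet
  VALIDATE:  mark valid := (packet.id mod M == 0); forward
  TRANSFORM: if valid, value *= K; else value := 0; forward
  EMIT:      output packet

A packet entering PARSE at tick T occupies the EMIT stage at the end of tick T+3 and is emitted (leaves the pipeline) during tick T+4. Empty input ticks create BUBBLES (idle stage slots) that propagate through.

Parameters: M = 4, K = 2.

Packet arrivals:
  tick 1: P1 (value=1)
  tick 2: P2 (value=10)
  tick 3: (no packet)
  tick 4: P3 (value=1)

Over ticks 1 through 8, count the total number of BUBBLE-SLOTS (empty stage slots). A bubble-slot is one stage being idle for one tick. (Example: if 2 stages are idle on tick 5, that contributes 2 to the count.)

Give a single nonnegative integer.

Tick 1: [PARSE:P1(v=1,ok=F), VALIDATE:-, TRANSFORM:-, EMIT:-] out:-; bubbles=3
Tick 2: [PARSE:P2(v=10,ok=F), VALIDATE:P1(v=1,ok=F), TRANSFORM:-, EMIT:-] out:-; bubbles=2
Tick 3: [PARSE:-, VALIDATE:P2(v=10,ok=F), TRANSFORM:P1(v=0,ok=F), EMIT:-] out:-; bubbles=2
Tick 4: [PARSE:P3(v=1,ok=F), VALIDATE:-, TRANSFORM:P2(v=0,ok=F), EMIT:P1(v=0,ok=F)] out:-; bubbles=1
Tick 5: [PARSE:-, VALIDATE:P3(v=1,ok=F), TRANSFORM:-, EMIT:P2(v=0,ok=F)] out:P1(v=0); bubbles=2
Tick 6: [PARSE:-, VALIDATE:-, TRANSFORM:P3(v=0,ok=F), EMIT:-] out:P2(v=0); bubbles=3
Tick 7: [PARSE:-, VALIDATE:-, TRANSFORM:-, EMIT:P3(v=0,ok=F)] out:-; bubbles=3
Tick 8: [PARSE:-, VALIDATE:-, TRANSFORM:-, EMIT:-] out:P3(v=0); bubbles=4
Total bubble-slots: 20

Answer: 20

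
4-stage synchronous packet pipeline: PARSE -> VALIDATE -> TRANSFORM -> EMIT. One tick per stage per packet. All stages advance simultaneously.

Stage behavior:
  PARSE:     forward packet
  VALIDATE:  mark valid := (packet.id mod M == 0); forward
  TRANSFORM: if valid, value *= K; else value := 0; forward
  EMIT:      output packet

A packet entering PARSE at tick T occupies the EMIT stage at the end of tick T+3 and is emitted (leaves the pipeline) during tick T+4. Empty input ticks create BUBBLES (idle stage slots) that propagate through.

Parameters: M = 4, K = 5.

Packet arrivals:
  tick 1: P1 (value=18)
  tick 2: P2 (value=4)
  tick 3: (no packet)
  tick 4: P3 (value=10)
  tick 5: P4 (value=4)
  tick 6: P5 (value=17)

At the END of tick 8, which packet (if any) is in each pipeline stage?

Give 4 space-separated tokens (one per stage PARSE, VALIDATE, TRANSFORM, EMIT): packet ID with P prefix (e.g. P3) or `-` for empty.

Tick 1: [PARSE:P1(v=18,ok=F), VALIDATE:-, TRANSFORM:-, EMIT:-] out:-; in:P1
Tick 2: [PARSE:P2(v=4,ok=F), VALIDATE:P1(v=18,ok=F), TRANSFORM:-, EMIT:-] out:-; in:P2
Tick 3: [PARSE:-, VALIDATE:P2(v=4,ok=F), TRANSFORM:P1(v=0,ok=F), EMIT:-] out:-; in:-
Tick 4: [PARSE:P3(v=10,ok=F), VALIDATE:-, TRANSFORM:P2(v=0,ok=F), EMIT:P1(v=0,ok=F)] out:-; in:P3
Tick 5: [PARSE:P4(v=4,ok=F), VALIDATE:P3(v=10,ok=F), TRANSFORM:-, EMIT:P2(v=0,ok=F)] out:P1(v=0); in:P4
Tick 6: [PARSE:P5(v=17,ok=F), VALIDATE:P4(v=4,ok=T), TRANSFORM:P3(v=0,ok=F), EMIT:-] out:P2(v=0); in:P5
Tick 7: [PARSE:-, VALIDATE:P5(v=17,ok=F), TRANSFORM:P4(v=20,ok=T), EMIT:P3(v=0,ok=F)] out:-; in:-
Tick 8: [PARSE:-, VALIDATE:-, TRANSFORM:P5(v=0,ok=F), EMIT:P4(v=20,ok=T)] out:P3(v=0); in:-
At end of tick 8: ['-', '-', 'P5', 'P4']

Answer: - - P5 P4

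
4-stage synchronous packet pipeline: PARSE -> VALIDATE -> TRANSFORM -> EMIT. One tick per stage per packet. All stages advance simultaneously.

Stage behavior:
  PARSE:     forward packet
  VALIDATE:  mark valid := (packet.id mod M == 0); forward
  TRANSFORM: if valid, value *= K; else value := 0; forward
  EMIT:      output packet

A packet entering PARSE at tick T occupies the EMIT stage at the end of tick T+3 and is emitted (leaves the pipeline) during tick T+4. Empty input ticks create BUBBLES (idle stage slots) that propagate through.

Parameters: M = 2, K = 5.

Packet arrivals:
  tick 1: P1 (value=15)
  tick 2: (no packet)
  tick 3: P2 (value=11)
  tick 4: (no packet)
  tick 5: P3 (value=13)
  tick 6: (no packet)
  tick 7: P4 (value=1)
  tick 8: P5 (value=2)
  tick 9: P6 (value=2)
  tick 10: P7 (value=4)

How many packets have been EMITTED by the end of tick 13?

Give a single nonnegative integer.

Tick 1: [PARSE:P1(v=15,ok=F), VALIDATE:-, TRANSFORM:-, EMIT:-] out:-; in:P1
Tick 2: [PARSE:-, VALIDATE:P1(v=15,ok=F), TRANSFORM:-, EMIT:-] out:-; in:-
Tick 3: [PARSE:P2(v=11,ok=F), VALIDATE:-, TRANSFORM:P1(v=0,ok=F), EMIT:-] out:-; in:P2
Tick 4: [PARSE:-, VALIDATE:P2(v=11,ok=T), TRANSFORM:-, EMIT:P1(v=0,ok=F)] out:-; in:-
Tick 5: [PARSE:P3(v=13,ok=F), VALIDATE:-, TRANSFORM:P2(v=55,ok=T), EMIT:-] out:P1(v=0); in:P3
Tick 6: [PARSE:-, VALIDATE:P3(v=13,ok=F), TRANSFORM:-, EMIT:P2(v=55,ok=T)] out:-; in:-
Tick 7: [PARSE:P4(v=1,ok=F), VALIDATE:-, TRANSFORM:P3(v=0,ok=F), EMIT:-] out:P2(v=55); in:P4
Tick 8: [PARSE:P5(v=2,ok=F), VALIDATE:P4(v=1,ok=T), TRANSFORM:-, EMIT:P3(v=0,ok=F)] out:-; in:P5
Tick 9: [PARSE:P6(v=2,ok=F), VALIDATE:P5(v=2,ok=F), TRANSFORM:P4(v=5,ok=T), EMIT:-] out:P3(v=0); in:P6
Tick 10: [PARSE:P7(v=4,ok=F), VALIDATE:P6(v=2,ok=T), TRANSFORM:P5(v=0,ok=F), EMIT:P4(v=5,ok=T)] out:-; in:P7
Tick 11: [PARSE:-, VALIDATE:P7(v=4,ok=F), TRANSFORM:P6(v=10,ok=T), EMIT:P5(v=0,ok=F)] out:P4(v=5); in:-
Tick 12: [PARSE:-, VALIDATE:-, TRANSFORM:P7(v=0,ok=F), EMIT:P6(v=10,ok=T)] out:P5(v=0); in:-
Tick 13: [PARSE:-, VALIDATE:-, TRANSFORM:-, EMIT:P7(v=0,ok=F)] out:P6(v=10); in:-
Emitted by tick 13: ['P1', 'P2', 'P3', 'P4', 'P5', 'P6']

Answer: 6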